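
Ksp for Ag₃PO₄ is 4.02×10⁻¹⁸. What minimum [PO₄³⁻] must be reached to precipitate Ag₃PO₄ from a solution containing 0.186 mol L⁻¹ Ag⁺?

Precipitation of each salt begins when its ion product equals Ksp.
Ag₃PO₄(s) ⇌ 3 Ag⁺(aq) + PO₄³⁻(aq)
Ksp = [Ag⁺]^3[PO₄³⁻] = [PO₄³⁻](0.186)^3
[PO₄³⁻] = 4.02×10⁻¹⁸ / (0.186)^3 = 6.25×10⁻¹⁶
[PO₄³⁻] = 6.25×10⁻¹⁶ mol L⁻¹

6.25×10⁻¹⁶ M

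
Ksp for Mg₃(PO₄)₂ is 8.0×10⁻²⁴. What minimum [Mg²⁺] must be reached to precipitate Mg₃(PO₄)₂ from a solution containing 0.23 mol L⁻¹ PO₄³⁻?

Each salt precipitates once Q = Ksp for that salt.
Mg₃(PO₄)₂(s) ⇌ 3 Mg²⁺(aq) + 2 PO₄³⁻(aq)
Ksp = [Mg²⁺]^3[PO₄³⁻]^2 = [Mg²⁺]^3(0.23)^2
[Mg²⁺]^3 = 8.0×10⁻²⁴ / (0.23)^2 = 1.5×10⁻²²
[Mg²⁺] = 5.3×10⁻⁸ mol L⁻¹

5.3×10⁻⁸ M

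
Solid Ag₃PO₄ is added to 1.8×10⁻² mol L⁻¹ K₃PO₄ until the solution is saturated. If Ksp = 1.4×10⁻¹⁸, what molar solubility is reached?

1.4×10⁻⁶ M

Ag₃PO₄(s) ⇌ 3 Ag⁺(aq) + PO₄³⁻(aq)
PO₄³⁻ is already present at 1.8×10⁻² mol L⁻¹. If s mol/L of Ag₃PO₄ dissolves, [Ag⁺] = 3s while [PO₄³⁻] ≈ 1.8×10⁻² mol L⁻¹.
Ksp = [Ag⁺]^3[PO₄³⁻] = (3s)^3(1.8×10⁻²)
(3s)^3 = 1.4×10⁻¹⁸ / (1.8×10⁻²) = 7.8×10⁻¹⁷
s = 1.4×10⁻⁶ mol L⁻¹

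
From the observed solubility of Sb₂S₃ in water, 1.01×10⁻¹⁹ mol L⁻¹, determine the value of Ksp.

Sb₂S₃(s) ⇌ 2 Sb³⁺(aq) + 3 S²⁻(aq)
With molar solubility s: [Sb³⁺] = 2s, [S²⁻] = 3s.
Ksp = [Sb³⁺]^2[S²⁻]^3 = (2s)^2 · (3s)^3 = 108s^5
Ksp = 108 × (1.01×10⁻¹⁹)^5 = 1.14×10⁻⁹³

Ksp = 1.14×10⁻⁹³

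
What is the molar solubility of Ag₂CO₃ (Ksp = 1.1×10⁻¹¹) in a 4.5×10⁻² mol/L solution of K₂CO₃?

Ag₂CO₃(s) ⇌ 2 Ag⁺(aq) + CO₃²⁻(aq)
CO₃²⁻ is already present at 4.5×10⁻² mol/L. If s mol/L of Ag₂CO₃ dissolves, [Ag⁺] = 2s while [CO₃²⁻] ≈ 4.5×10⁻² mol/L.
Ksp = [Ag⁺]^2[CO₃²⁻] = (2s)^2(4.5×10⁻²)
(2s)^2 = 1.1×10⁻¹¹ / (4.5×10⁻²) = 2.4×10⁻¹⁰
s = 7.8×10⁻⁶ mol/L

7.8×10⁻⁶ M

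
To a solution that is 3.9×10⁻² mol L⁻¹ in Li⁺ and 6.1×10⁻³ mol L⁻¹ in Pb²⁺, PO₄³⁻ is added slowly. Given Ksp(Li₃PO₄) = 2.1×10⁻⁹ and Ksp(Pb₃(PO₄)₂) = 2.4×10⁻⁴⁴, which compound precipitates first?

Precipitation of each salt begins when its ion product equals Ksp.
For Li₃PO₄: [PO₄³⁻] = (Ksp/[Li⁺]^3) = 3.5×10⁻⁵ mol L⁻¹
For Pb₃(PO₄)₂: [PO₄³⁻] = (Ksp/[Pb²⁺]^3)^(1/2) = 3.3×10⁻¹⁹ mol L⁻¹
The smaller threshold [PO₄³⁻] is reached first, so Pb₃(PO₄)₂ precipitates first.

Pb₃(PO₄)₂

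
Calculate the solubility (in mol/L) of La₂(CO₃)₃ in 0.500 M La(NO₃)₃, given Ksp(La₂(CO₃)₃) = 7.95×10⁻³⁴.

La₂(CO₃)₃(s) ⇌ 2 La³⁺(aq) + 3 CO₃²⁻(aq)
With La³⁺ already at 0.500 M and s small, take [La³⁺] ≈ 0.500 M and [CO₃²⁻] = 3s.
Ksp = [La³⁺]^2[CO₃²⁻]^3 = (0.500)^2(3s)^3
(3s)^3 = 7.95×10⁻³⁴ / (0.500)^2 = 3.18×10⁻³³
s = 4.90×10⁻¹² M

4.90×10⁻¹² M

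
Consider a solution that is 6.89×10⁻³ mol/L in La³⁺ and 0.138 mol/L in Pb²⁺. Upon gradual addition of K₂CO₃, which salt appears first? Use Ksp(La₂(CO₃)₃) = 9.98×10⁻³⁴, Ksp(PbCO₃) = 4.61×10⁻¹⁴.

Precipitation of each salt begins when its ion product equals Ksp.
For La₂(CO₃)₃: [CO₃²⁻] = (Ksp/[La³⁺]^2)^(1/3) = 2.76×10⁻¹⁰ mol/L
For PbCO₃: [CO₃²⁻] = (Ksp/[Pb²⁺]) = 3.34×10⁻¹³ mol/L
The smaller threshold [CO₃²⁻] is reached first, so PbCO₃ precipitates first.

PbCO₃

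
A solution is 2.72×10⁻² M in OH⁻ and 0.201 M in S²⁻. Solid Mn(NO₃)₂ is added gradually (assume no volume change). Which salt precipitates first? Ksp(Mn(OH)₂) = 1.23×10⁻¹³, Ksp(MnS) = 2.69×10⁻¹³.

Precipitation begins when Q = Ksp.
For Mn(OH)₂: [Mn²⁺] = (Ksp/[OH⁻]^2) = 1.66×10⁻¹⁰ M
For MnS: [Mn²⁺] = (Ksp/[S²⁻]) = 1.34×10⁻¹² M
Since MnS needs less Mn²⁺ to reach saturation, it precipitates first.

MnS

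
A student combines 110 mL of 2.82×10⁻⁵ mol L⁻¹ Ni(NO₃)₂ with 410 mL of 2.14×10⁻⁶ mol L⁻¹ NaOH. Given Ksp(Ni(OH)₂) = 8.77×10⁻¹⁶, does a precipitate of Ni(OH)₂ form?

No

After mixing, V = 110 mL + 410 mL = 520 mL.
[Ni²⁺] = (2.82×10⁻⁵)(110)/520 = 5.97×10⁻⁶ mol L⁻¹
[OH⁻] = (2.14×10⁻⁶)(410)/520 = 1.69×10⁻⁶ mol L⁻¹
Q = [Ni²⁺][OH⁻]^2 = 1.70×10⁻¹⁷
Q = 1.70×10⁻¹⁷ < Ksp = 8.77×10⁻¹⁶, so the solution is unsaturated and no precipitate forms.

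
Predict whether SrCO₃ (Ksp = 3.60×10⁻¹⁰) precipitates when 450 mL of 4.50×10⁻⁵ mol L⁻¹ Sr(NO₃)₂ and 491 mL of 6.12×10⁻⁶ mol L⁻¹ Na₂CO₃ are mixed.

No

The combined volume is 941 mL.
[Sr²⁺] = (4.50×10⁻⁵)(450)/941 = 2.15×10⁻⁵ mol L⁻¹
[CO₃²⁻] = (6.12×10⁻⁶)(491)/941 = 3.19×10⁻⁶ mol L⁻¹
Q = [Sr²⁺][CO₃²⁻] = 6.87×10⁻¹¹
Since Q (6.87×10⁻¹¹) is less than Ksp (3.60×10⁻¹⁰), no SrCO₃ precipitates.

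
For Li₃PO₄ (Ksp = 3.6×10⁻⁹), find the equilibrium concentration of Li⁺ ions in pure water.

1.0×10⁻² M

Li₃PO₄(s) ⇌ 3 Li⁺(aq) + PO₄³⁻(aq)
Call the molar solubility s, so that [Li⁺] = 3s and [PO₄³⁻] = s.
Ksp = [Li⁺]^3[PO₄³⁻] = (3s)^3 · s = 27s^4 = 3.6×10⁻⁹
s = 3.4×10⁻³ mol L⁻¹
[Li⁺] = 3s = 1.0×10⁻² mol L⁻¹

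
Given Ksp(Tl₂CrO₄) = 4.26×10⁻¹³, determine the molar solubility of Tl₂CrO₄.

Tl₂CrO₄(s) ⇌ 2 Tl⁺(aq) + CrO₄²⁻(aq)
With molar solubility s: [Tl⁺] = 2s, [CrO₄²⁻] = s.
Ksp = [Tl⁺]^2[CrO₄²⁻] = (2s)^2 · s = 4s^3
4s^3 = 4.26×10⁻¹³  ⇒  s^3 = 1.07×10⁻¹³
Taking the 3rd root, s = 4.74×10⁻⁵ mol/L.

4.74×10⁻⁵ M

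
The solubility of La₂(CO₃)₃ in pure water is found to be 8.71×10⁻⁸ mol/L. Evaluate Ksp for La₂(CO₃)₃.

Ksp = 5.41×10⁻³⁴

La₂(CO₃)₃(s) ⇌ 2 La³⁺(aq) + 3 CO₃²⁻(aq)
Let s be the molar solubility. Then [La³⁺] = 2s and [CO₃²⁻] = 3s.
Ksp = [La³⁺]^2[CO₃²⁻]^3 = (2s)^2 · (3s)^3 = 108s^5
Ksp = 108 × (8.71×10⁻⁸)^5 = 5.41×10⁻³⁴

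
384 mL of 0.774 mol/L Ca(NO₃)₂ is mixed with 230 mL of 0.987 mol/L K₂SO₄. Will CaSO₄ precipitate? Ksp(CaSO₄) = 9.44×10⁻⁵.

The combined volume is 614 mL.
[Ca²⁺] = (0.774)(384)/614 = 0.484 mol/L
[SO₄²⁻] = (0.987)(230)/614 = 0.370 mol/L
Q = [Ca²⁺][SO₄²⁻] = 0.179
Since Q (0.179) exceeds Ksp (9.44×10⁻⁵), CaSO₄ will precipitate.

Yes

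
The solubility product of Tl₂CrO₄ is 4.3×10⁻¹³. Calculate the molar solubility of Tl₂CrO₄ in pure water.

Tl₂CrO₄(s) ⇌ 2 Tl⁺(aq) + CrO₄²⁻(aq)
If s mol/L of Tl₂CrO₄ dissolves, [Tl⁺] = 2s and [CrO₄²⁻] = s.
Ksp = [Tl⁺]^2[CrO₄²⁻] = (2s)^2 · s = 4s^3
4s^3 = 4.3×10⁻¹³  ⇒  s^3 = 1.1×10⁻¹³
s = (1.1×10⁻¹³)^(1/3) = 4.8×10⁻⁵ mol/L

4.8×10⁻⁵ M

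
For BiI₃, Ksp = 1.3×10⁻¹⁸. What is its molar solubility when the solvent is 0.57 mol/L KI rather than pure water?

7.0×10⁻¹⁸ M

BiI₃(s) ⇌ Bi³⁺(aq) + 3 I⁻(aq)
Let s be the solubility of BiI₃ here. The common ion gives [I⁻] ≈ 0.57 mol/L, and [Bi³⁺] = s.
Ksp = [Bi³⁺][I⁻]^3 = s(0.57)^3
s = 1.3×10⁻¹⁸ / (0.57)^3 = 7.0×10⁻¹⁸
s = 7.0×10⁻¹⁸ mol/L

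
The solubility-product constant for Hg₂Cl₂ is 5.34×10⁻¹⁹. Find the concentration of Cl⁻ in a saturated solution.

1.02×10⁻⁶ M

Hg₂Cl₂(s) ⇌ Hg₂²⁺(aq) + 2 Cl⁻(aq)
If s mol/L of Hg₂Cl₂ dissolves, [Hg₂²⁺] = s and [Cl⁻] = 2s.
Ksp = [Hg₂²⁺][Cl⁻]^2 = s · (2s)^2 = 4s^3 = 5.34×10⁻¹⁹
s = 5.11×10⁻⁷ mol/L
[Cl⁻] = 2s = 1.02×10⁻⁶ mol/L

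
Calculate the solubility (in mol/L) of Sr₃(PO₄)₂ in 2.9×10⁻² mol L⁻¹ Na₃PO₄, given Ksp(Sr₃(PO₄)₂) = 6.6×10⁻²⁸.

3.1×10⁻⁹ M

Sr₃(PO₄)₂(s) ⇌ 3 Sr²⁺(aq) + 2 PO₄³⁻(aq)
With PO₄³⁻ already at 2.9×10⁻² mol L⁻¹ and s small, take [PO₄³⁻] ≈ 2.9×10⁻² mol L⁻¹ and [Sr²⁺] = 3s.
Ksp = [Sr²⁺]^3[PO₄³⁻]^2 = (3s)^3(2.9×10⁻²)^2
(3s)^3 = 6.6×10⁻²⁸ / (2.9×10⁻²)^2 = 7.8×10⁻²⁵
s = 3.1×10⁻⁹ mol L⁻¹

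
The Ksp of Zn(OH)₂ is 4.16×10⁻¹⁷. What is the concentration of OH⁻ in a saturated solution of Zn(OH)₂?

4.37×10⁻⁶ M

Zn(OH)₂(s) ⇌ Zn²⁺(aq) + 2 OH⁻(aq)
Call the molar solubility s, so that [Zn²⁺] = s and [OH⁻] = 2s.
Ksp = [Zn²⁺][OH⁻]^2 = s · (2s)^2 = 4s^3 = 4.16×10⁻¹⁷
s = 2.18×10⁻⁶ mol L⁻¹
[OH⁻] = 2s = 4.37×10⁻⁶ mol L⁻¹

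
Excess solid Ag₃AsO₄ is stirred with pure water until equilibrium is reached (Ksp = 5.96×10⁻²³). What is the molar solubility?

Ag₃AsO₄(s) ⇌ 3 Ag⁺(aq) + AsO₄³⁻(aq)
Call the molar solubility s, so that [Ag⁺] = 3s and [AsO₄³⁻] = s.
Ksp = [Ag⁺]^3[AsO₄³⁻] = (3s)^3 · s = 27s^4
27s^4 = 5.96×10⁻²³  ⇒  s^4 = 2.21×10⁻²⁴
Taking the 4th root, s = 1.22×10⁻⁶ mol/L.

1.22×10⁻⁶ M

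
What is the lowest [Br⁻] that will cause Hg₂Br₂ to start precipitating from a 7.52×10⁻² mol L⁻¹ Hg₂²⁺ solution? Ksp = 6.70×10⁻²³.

Each salt precipitates once Q = Ksp for that salt.
Hg₂Br₂(s) ⇌ Hg₂²⁺(aq) + 2 Br⁻(aq)
Ksp = [Hg₂²⁺][Br⁻]^2 = [Br⁻]^2(7.52×10⁻²)
[Br⁻]^2 = 6.70×10⁻²³ / (7.52×10⁻²) = 8.91×10⁻²²
[Br⁻] = 2.98×10⁻¹¹ mol L⁻¹

2.98×10⁻¹¹ M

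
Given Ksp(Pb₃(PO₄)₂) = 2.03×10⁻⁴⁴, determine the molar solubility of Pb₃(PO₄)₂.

7.16×10⁻¹⁰ M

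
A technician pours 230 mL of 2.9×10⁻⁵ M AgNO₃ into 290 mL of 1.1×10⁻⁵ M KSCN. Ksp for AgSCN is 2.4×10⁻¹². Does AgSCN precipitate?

After mixing, V = 230 mL + 290 mL = 520 mL.
[Ag⁺] = (2.9×10⁻⁵)(230)/520 = 1.3×10⁻⁵ M
[SCN⁻] = (1.1×10⁻⁵)(290)/520 = 6.1×10⁻⁶ M
Q = [Ag⁺][SCN⁻] = 7.9×10⁻¹¹
Since Q (7.9×10⁻¹¹) exceeds Ksp (2.4×10⁻¹²), AgSCN will precipitate.

Yes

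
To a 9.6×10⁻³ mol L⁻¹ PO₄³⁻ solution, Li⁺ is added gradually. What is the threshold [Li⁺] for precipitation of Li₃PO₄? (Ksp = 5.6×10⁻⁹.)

8.4×10⁻³ M

The threshold for precipitation is Q = Ksp.
Li₃PO₄(s) ⇌ 3 Li⁺(aq) + PO₄³⁻(aq)
Ksp = [Li⁺]^3[PO₄³⁻] = [Li⁺]^3(9.6×10⁻³)
[Li⁺]^3 = 5.6×10⁻⁹ / (9.6×10⁻³) = 5.8×10⁻⁷
[Li⁺] = 8.4×10⁻³ mol L⁻¹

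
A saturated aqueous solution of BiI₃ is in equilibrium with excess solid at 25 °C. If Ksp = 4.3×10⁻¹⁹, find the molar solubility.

1.1×10⁻⁵ M

BiI₃(s) ⇌ Bi³⁺(aq) + 3 I⁻(aq)
Call the molar solubility s, so that [Bi³⁺] = s and [I⁻] = 3s.
Ksp = [Bi³⁺][I⁻]^3 = s · (3s)^3 = 27s^4
27s^4 = 4.3×10⁻¹⁹  ⇒  s^4 = 1.6×10⁻²⁰
s = (1.6×10⁻²⁰)^(1/4) = 1.1×10⁻⁵ mol/L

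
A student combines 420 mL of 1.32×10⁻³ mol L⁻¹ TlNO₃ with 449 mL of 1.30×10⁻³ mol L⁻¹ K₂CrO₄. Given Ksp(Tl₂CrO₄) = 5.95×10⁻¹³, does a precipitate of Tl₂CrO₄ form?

Yes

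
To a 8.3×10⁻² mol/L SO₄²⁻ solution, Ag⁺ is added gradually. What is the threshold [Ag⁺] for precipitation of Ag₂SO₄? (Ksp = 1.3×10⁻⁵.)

1.3×10⁻² M

A salt starts to precipitate once the ion product Q reaches its Ksp.
Ag₂SO₄(s) ⇌ 2 Ag⁺(aq) + SO₄²⁻(aq)
Ksp = [Ag⁺]^2[SO₄²⁻] = [Ag⁺]^2(8.3×10⁻²)
[Ag⁺]^2 = 1.3×10⁻⁵ / (8.3×10⁻²) = 1.6×10⁻⁴
[Ag⁺] = 1.3×10⁻² mol/L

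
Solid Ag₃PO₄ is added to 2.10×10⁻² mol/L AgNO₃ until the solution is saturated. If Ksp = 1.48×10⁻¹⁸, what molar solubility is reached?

Ag₃PO₄(s) ⇌ 3 Ag⁺(aq) + PO₄³⁻(aq)
Ag⁺ is already present at 2.10×10⁻² mol/L. If s mol/L of Ag₃PO₄ dissolves, [PO₄³⁻] = s while [Ag⁺] ≈ 2.10×10⁻² mol/L.
Ksp = [Ag⁺]^3[PO₄³⁻] = (2.10×10⁻²)^3s
s = 1.48×10⁻¹⁸ / (2.10×10⁻²)^3 = 1.60×10⁻¹³
s = 1.60×10⁻¹³ mol/L

1.60×10⁻¹³ M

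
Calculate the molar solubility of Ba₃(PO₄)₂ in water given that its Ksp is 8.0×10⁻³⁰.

Ba₃(PO₄)₂(s) ⇌ 3 Ba²⁺(aq) + 2 PO₄³⁻(aq)
Let s be the molar solubility. Then [Ba²⁺] = 3s and [PO₄³⁻] = 2s.
Ksp = [Ba²⁺]^3[PO₄³⁻]^2 = (3s)^3 · (2s)^2 = 108s^5
108s^5 = 8.0×10⁻³⁰  ⇒  s^5 = 7.4×10⁻³²
s = 5.9×10⁻⁷ mol L⁻¹

5.9×10⁻⁷ M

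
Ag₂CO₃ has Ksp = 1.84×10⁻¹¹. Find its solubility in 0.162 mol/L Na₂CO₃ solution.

Ag₂CO₃(s) ⇌ 2 Ag⁺(aq) + CO₃²⁻(aq)
The solution already contains CO₃²⁻ at 0.162 mol/L. Let s be the molar solubility of Ag₂CO₃.
[CO₃²⁻] ≈ 0.162 mol/L (common ion dominates); [Ag⁺] = 2s.
Ksp = [Ag⁺]^2[CO₃²⁻] = (2s)^2(0.162)
(2s)^2 = 1.84×10⁻¹¹ / (0.162) = 1.14×10⁻¹⁰
s = 5.33×10⁻⁶ mol/L

5.33×10⁻⁶ M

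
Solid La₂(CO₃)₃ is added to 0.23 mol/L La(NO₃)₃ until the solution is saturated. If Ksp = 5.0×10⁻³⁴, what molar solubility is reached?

7.0×10⁻¹² M

La₂(CO₃)₃(s) ⇌ 2 La³⁺(aq) + 3 CO₃²⁻(aq)
Let s be the solubility of La₂(CO₃)₃ here. The common ion gives [La³⁺] ≈ 0.23 mol/L, and [CO₃²⁻] = 3s.
Ksp = [La³⁺]^2[CO₃²⁻]^3 = (0.23)^2(3s)^3
(3s)^3 = 5.0×10⁻³⁴ / (0.23)^2 = 9.5×10⁻³³
s = 7.0×10⁻¹² mol/L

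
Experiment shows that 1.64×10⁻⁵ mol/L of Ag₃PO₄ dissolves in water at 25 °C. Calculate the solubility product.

Ag₃PO₄(s) ⇌ 3 Ag⁺(aq) + PO₄³⁻(aq)
With molar solubility s: [Ag⁺] = 3s, [PO₄³⁻] = s.
Ksp = [Ag⁺]^3[PO₄³⁻] = (3s)^3 · s = 27s^4
Ksp = 27 × (1.64×10⁻⁵)^4 = 1.95×10⁻¹⁸

Ksp = 1.95×10⁻¹⁸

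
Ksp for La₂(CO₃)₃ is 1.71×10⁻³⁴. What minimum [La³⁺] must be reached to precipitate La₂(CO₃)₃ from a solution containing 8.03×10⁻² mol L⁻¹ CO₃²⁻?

5.75×10⁻¹⁶ M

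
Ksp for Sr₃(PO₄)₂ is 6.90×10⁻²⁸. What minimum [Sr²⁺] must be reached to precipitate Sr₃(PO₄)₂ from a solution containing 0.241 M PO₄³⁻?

Each salt precipitates once Q = Ksp for that salt.
Sr₃(PO₄)₂(s) ⇌ 3 Sr²⁺(aq) + 2 PO₄³⁻(aq)
Ksp = [Sr²⁺]^3[PO₄³⁻]^2 = [Sr²⁺]^3(0.241)^2
[Sr²⁺]^3 = 6.90×10⁻²⁸ / (0.241)^2 = 1.19×10⁻²⁶
[Sr²⁺] = 2.28×10⁻⁹ M

2.28×10⁻⁹ M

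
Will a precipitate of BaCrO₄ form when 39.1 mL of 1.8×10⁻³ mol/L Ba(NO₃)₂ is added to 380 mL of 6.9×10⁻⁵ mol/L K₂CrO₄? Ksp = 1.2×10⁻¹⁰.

Yes

The combined volume is 419.1 mL.
[Ba²⁺] = (1.8×10⁻³)(39.1)/419.1 = 1.7×10⁻⁴ mol/L
[CrO₄²⁻] = (6.9×10⁻⁵)(380)/419.1 = 6.3×10⁻⁵ mol/L
Q = [Ba²⁺][CrO₄²⁻] = 1.1×10⁻⁸
Q = 1.1×10⁻⁸ > Ksp = 1.2×10⁻¹⁰, so the solution is supersaturated and BaCrO₄ precipitates.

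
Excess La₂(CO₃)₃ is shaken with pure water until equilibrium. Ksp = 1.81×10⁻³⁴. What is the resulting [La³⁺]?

La₂(CO₃)₃(s) ⇌ 2 La³⁺(aq) + 3 CO₃²⁻(aq)
If s mol/L of La₂(CO₃)₃ dissolves, [La³⁺] = 2s and [CO₃²⁻] = 3s.
Ksp = [La³⁺]^2[CO₃²⁻]^3 = (2s)^2 · (3s)^3 = 108s^5 = 1.81×10⁻³⁴
s = 7.00×10⁻⁸ mol/L
[La³⁺] = 2s = 1.40×10⁻⁷ mol/L

1.40×10⁻⁷ M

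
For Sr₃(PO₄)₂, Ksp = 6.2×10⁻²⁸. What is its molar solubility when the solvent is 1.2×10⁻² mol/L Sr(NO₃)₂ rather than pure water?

9.5×10⁻¹² M

Sr₃(PO₄)₂(s) ⇌ 3 Sr²⁺(aq) + 2 PO₄³⁻(aq)
With Sr²⁺ already at 1.2×10⁻² mol/L and s small, take [Sr²⁺] ≈ 1.2×10⁻² mol/L and [PO₄³⁻] = 2s.
Ksp = [Sr²⁺]^3[PO₄³⁻]^2 = (1.2×10⁻²)^3(2s)^2
(2s)^2 = 6.2×10⁻²⁸ / (1.2×10⁻²)^3 = 3.6×10⁻²²
s = 9.5×10⁻¹² mol/L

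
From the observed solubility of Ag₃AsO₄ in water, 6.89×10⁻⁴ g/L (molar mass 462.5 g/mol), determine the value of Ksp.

s = (6.89×10⁻⁴ g L⁻¹)/(462.5 g mol⁻¹) = 1.4897×10⁻⁶ M
Ag₃AsO₄(s) ⇌ 3 Ag⁺(aq) + AsO₄³⁻(aq)
For each mole of Ag₃AsO₄ that dissolves per liter, [Ag⁺] = 3s and [AsO₄³⁻] = s; let s denote this solubility.
Ksp = [Ag⁺]^3[AsO₄³⁻] = (3s)^3 · s = 27s^4
Ksp = 27 × (1.4897×10⁻⁶)^4 = 1.33×10⁻²²

Ksp = 1.33×10⁻²²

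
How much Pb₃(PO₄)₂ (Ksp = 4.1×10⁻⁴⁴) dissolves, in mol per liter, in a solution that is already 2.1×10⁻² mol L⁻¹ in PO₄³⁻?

Pb₃(PO₄)₂(s) ⇌ 3 Pb²⁺(aq) + 2 PO₄³⁻(aq)
Let s be the solubility of Pb₃(PO₄)₂ here. The common ion gives [PO₄³⁻] ≈ 2.1×10⁻² mol L⁻¹, and [Pb²⁺] = 3s.
Ksp = [Pb²⁺]^3[PO₄³⁻]^2 = (3s)^3(2.1×10⁻²)^2
(3s)^3 = 4.1×10⁻⁴⁴ / (2.1×10⁻²)^2 = 9.3×10⁻⁴¹
s = 1.5×10⁻¹⁴ mol L⁻¹

1.5×10⁻¹⁴ M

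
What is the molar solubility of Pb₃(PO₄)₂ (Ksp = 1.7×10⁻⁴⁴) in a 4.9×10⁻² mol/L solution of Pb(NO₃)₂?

Pb₃(PO₄)₂(s) ⇌ 3 Pb²⁺(aq) + 2 PO₄³⁻(aq)
Pb²⁺ is already present at 4.9×10⁻² mol/L. If s mol/L of Pb₃(PO₄)₂ dissolves, [PO₄³⁻] = 2s while [Pb²⁺] ≈ 4.9×10⁻² mol/L.
Ksp = [Pb²⁺]^3[PO₄³⁻]^2 = (4.9×10⁻²)^3(2s)^2
(2s)^2 = 1.7×10⁻⁴⁴ / (4.9×10⁻²)^3 = 1.4×10⁻⁴⁰
s = 6.0×10⁻²¹ mol/L

6.0×10⁻²¹ M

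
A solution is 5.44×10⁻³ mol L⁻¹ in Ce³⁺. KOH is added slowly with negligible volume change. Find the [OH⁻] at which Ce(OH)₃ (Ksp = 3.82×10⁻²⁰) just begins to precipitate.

The threshold for precipitation is Q = Ksp.
Ce(OH)₃(s) ⇌ Ce³⁺(aq) + 3 OH⁻(aq)
Ksp = [Ce³⁺][OH⁻]^3 = [OH⁻]^3(5.44×10⁻³)
[OH⁻]^3 = 3.82×10⁻²⁰ / (5.44×10⁻³) = 7.02×10⁻¹⁸
[OH⁻] = 1.91×10⁻⁶ mol L⁻¹

1.91×10⁻⁶ M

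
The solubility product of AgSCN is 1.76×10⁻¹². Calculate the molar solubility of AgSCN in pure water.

1.33×10⁻⁶ M

AgSCN(s) ⇌ Ag⁺(aq) + SCN⁻(aq)
If s mol/L of AgSCN dissolves, [Ag⁺] = s and [SCN⁻] = s.
Ksp = [Ag⁺][SCN⁻] = s · s = s^2
s^2 = 1.76×10⁻¹²
s = (1.76×10⁻¹²)^(1/2) = 1.33×10⁻⁶ M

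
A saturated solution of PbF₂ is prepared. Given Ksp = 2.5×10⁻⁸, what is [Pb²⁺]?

1.8×10⁻³ M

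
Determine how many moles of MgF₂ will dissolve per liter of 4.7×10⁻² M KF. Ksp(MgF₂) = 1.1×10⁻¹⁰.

MgF₂(s) ⇌ Mg²⁺(aq) + 2 F⁻(aq)
Let s be the solubility of MgF₂ here. The common ion gives [F⁻] ≈ 4.7×10⁻² M, and [Mg²⁺] = s.
Ksp = [Mg²⁺][F⁻]^2 = s(4.7×10⁻²)^2
s = 1.1×10⁻¹⁰ / (4.7×10⁻²)^2 = 5.0×10⁻⁸
s = 5.0×10⁻⁸ M

5.0×10⁻⁸ M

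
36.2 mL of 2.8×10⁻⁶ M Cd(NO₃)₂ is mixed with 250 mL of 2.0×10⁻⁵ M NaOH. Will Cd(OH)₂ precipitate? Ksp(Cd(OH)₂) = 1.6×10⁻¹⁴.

The combined volume is 286.2 mL.
[Cd²⁺] = (2.8×10⁻⁶)(36.2)/286.2 = 3.5×10⁻⁷ M
[OH⁻] = (2.0×10⁻⁵)(250)/286.2 = 1.7×10⁻⁵ M
Q = [Cd²⁺][OH⁻]^2 = 1.1×10⁻¹⁶
Since Q (1.1×10⁻¹⁶) is less than Ksp (1.6×10⁻¹⁴), no Cd(OH)₂ precipitates.

No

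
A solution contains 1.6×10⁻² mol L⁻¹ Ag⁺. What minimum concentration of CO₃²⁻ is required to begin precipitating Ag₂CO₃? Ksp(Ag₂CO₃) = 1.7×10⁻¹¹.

Each salt precipitates once Q = Ksp for that salt.
Ag₂CO₃(s) ⇌ 2 Ag⁺(aq) + CO₃²⁻(aq)
Ksp = [Ag⁺]^2[CO₃²⁻] = [CO₃²⁻](1.6×10⁻²)^2
[CO₃²⁻] = 1.7×10⁻¹¹ / (1.6×10⁻²)^2 = 6.6×10⁻⁸
[CO₃²⁻] = 6.6×10⁻⁸ mol L⁻¹

6.6×10⁻⁸ M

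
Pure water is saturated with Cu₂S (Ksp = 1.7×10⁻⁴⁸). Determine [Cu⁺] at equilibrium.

1.5×10⁻¹⁶ M

Cu₂S(s) ⇌ 2 Cu⁺(aq) + S²⁻(aq)
Let s be the molar solubility. Then [Cu⁺] = 2s and [S²⁻] = s.
Ksp = [Cu⁺]^2[S²⁻] = (2s)^2 · s = 4s^3 = 1.7×10⁻⁴⁸
s = 7.5×10⁻¹⁷ mol L⁻¹
[Cu⁺] = 2s = 1.5×10⁻¹⁶ mol L⁻¹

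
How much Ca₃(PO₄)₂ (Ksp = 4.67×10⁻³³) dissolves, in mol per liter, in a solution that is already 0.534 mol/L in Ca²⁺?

8.76×10⁻¹⁷ M

Ca₃(PO₄)₂(s) ⇌ 3 Ca²⁺(aq) + 2 PO₄³⁻(aq)
Ca²⁺ is already present at 0.534 mol/L. If s mol/L of Ca₃(PO₄)₂ dissolves, [PO₄³⁻] = 2s while [Ca²⁺] ≈ 0.534 mol/L.
Ksp = [Ca²⁺]^3[PO₄³⁻]^2 = (0.534)^3(2s)^2
(2s)^2 = 4.67×10⁻³³ / (0.534)^3 = 3.07×10⁻³²
s = 8.76×10⁻¹⁷ mol/L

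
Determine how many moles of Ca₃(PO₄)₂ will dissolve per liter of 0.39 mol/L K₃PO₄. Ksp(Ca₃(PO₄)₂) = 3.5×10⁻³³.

9.5×10⁻¹² M

Ca₃(PO₄)₂(s) ⇌ 3 Ca²⁺(aq) + 2 PO₄³⁻(aq)
The solution already contains PO₄³⁻ at 0.39 mol/L. Let s be the molar solubility of Ca₃(PO₄)₂.
[PO₄³⁻] ≈ 0.39 mol/L (common ion dominates); [Ca²⁺] = 3s.
Ksp = [Ca²⁺]^3[PO₄³⁻]^2 = (3s)^3(0.39)^2
(3s)^3 = 3.5×10⁻³³ / (0.39)^2 = 2.3×10⁻³²
s = 9.5×10⁻¹² mol/L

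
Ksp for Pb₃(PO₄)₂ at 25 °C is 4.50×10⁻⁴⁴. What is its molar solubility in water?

8.39×10⁻¹⁰ M

Pb₃(PO₄)₂(s) ⇌ 3 Pb²⁺(aq) + 2 PO₄³⁻(aq)
Let s be the molar solubility. Then [Pb²⁺] = 3s and [PO₄³⁻] = 2s.
Ksp = [Pb²⁺]^3[PO₄³⁻]^2 = (3s)^3 · (2s)^2 = 108s^5
108s^5 = 4.50×10⁻⁴⁴  ⇒  s^5 = 4.17×10⁻⁴⁶
s = 8.39×10⁻¹⁰ mol/L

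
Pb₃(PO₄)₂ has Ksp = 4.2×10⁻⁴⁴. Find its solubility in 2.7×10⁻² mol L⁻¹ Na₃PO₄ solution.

Pb₃(PO₄)₂(s) ⇌ 3 Pb²⁺(aq) + 2 PO₄³⁻(aq)
With PO₄³⁻ already at 2.7×10⁻² mol L⁻¹ and s small, take [PO₄³⁻] ≈ 2.7×10⁻² mol L⁻¹ and [Pb²⁺] = 3s.
Ksp = [Pb²⁺]^3[PO₄³⁻]^2 = (3s)^3(2.7×10⁻²)^2
(3s)^3 = 4.2×10⁻⁴⁴ / (2.7×10⁻²)^2 = 5.8×10⁻⁴¹
s = 1.3×10⁻¹⁴ mol L⁻¹

1.3×10⁻¹⁴ M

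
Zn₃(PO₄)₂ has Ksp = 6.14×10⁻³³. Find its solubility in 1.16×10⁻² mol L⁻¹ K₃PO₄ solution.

1.19×10⁻¹⁰ M

Zn₃(PO₄)₂(s) ⇌ 3 Zn²⁺(aq) + 2 PO₄³⁻(aq)
PO₄³⁻ is already present at 1.16×10⁻² mol L⁻¹. If s mol/L of Zn₃(PO₄)₂ dissolves, [Zn²⁺] = 3s while [PO₄³⁻] ≈ 1.16×10⁻² mol L⁻¹.
Ksp = [Zn²⁺]^3[PO₄³⁻]^2 = (3s)^3(1.16×10⁻²)^2
(3s)^3 = 6.14×10⁻³³ / (1.16×10⁻²)^2 = 4.56×10⁻²⁹
s = 1.19×10⁻¹⁰ mol L⁻¹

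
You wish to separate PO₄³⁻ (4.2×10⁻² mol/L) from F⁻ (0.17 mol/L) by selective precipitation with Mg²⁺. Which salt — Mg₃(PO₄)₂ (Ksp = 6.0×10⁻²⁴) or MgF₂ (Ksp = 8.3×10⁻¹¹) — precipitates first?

Each salt precipitates once Q = Ksp for that salt.
For Mg₃(PO₄)₂: [Mg²⁺] = (Ksp/[PO₄³⁻]^2)^(1/3) = 1.5×10⁻⁷ mol/L
For MgF₂: [Mg²⁺] = (Ksp/[F⁻]^2) = 2.9×10⁻⁹ mol/L
The smaller threshold [Mg²⁺] is reached first, so MgF₂ precipitates first.

MgF₂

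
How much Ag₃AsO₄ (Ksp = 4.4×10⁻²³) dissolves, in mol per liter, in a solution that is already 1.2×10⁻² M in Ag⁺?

Ag₃AsO₄(s) ⇌ 3 Ag⁺(aq) + AsO₄³⁻(aq)
With Ag⁺ already at 1.2×10⁻² M and s small, take [Ag⁺] ≈ 1.2×10⁻² M and [AsO₄³⁻] = s.
Ksp = [Ag⁺]^3[AsO₄³⁻] = (1.2×10⁻²)^3s
s = 4.4×10⁻²³ / (1.2×10⁻²)^3 = 2.5×10⁻¹⁷
s = 2.5×10⁻¹⁷ M

2.5×10⁻¹⁷ M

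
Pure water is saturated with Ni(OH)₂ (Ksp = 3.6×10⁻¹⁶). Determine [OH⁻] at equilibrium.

9.0×10⁻⁶ M

Ni(OH)₂(s) ⇌ Ni²⁺(aq) + 2 OH⁻(aq)
Call the molar solubility s, so that [Ni²⁺] = s and [OH⁻] = 2s.
Ksp = [Ni²⁺][OH⁻]^2 = s · (2s)^2 = 4s^3 = 3.6×10⁻¹⁶
s = 4.5×10⁻⁶ mol/L
[OH⁻] = 2s = 9.0×10⁻⁶ mol/L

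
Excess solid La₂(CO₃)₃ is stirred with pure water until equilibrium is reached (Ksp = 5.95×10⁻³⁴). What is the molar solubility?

La₂(CO₃)₃(s) ⇌ 2 La³⁺(aq) + 3 CO₃²⁻(aq)
For each mole of La₂(CO₃)₃ that dissolves per liter, [La³⁺] = 2s and [CO₃²⁻] = 3s; let s denote this solubility.
Ksp = [La³⁺]^2[CO₃²⁻]^3 = (2s)^2 · (3s)^3 = 108s^5
108s^5 = 5.95×10⁻³⁴  ⇒  s^5 = 5.51×10⁻³⁶
s = 8.88×10⁻⁸ M

8.88×10⁻⁸ M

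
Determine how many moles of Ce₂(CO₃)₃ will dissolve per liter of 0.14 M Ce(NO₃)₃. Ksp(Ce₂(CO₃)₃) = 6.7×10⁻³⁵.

Ce₂(CO₃)₃(s) ⇌ 2 Ce³⁺(aq) + 3 CO₃²⁻(aq)
With Ce³⁺ already at 0.14 M and s small, take [Ce³⁺] ≈ 0.14 M and [CO₃²⁻] = 3s.
Ksp = [Ce³⁺]^2[CO₃²⁻]^3 = (0.14)^2(3s)^3
(3s)^3 = 6.7×10⁻³⁵ / (0.14)^2 = 3.4×10⁻³³
s = 5.0×10⁻¹² M

5.0×10⁻¹² M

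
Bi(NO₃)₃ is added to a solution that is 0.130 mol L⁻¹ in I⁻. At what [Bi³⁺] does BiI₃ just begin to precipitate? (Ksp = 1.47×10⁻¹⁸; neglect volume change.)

Each salt precipitates once Q = Ksp for that salt.
BiI₃(s) ⇌ Bi³⁺(aq) + 3 I⁻(aq)
Ksp = [Bi³⁺][I⁻]^3 = [Bi³⁺](0.130)^3
[Bi³⁺] = 1.47×10⁻¹⁸ / (0.130)^3 = 6.69×10⁻¹⁶
[Bi³⁺] = 6.69×10⁻¹⁶ mol L⁻¹

6.69×10⁻¹⁶ M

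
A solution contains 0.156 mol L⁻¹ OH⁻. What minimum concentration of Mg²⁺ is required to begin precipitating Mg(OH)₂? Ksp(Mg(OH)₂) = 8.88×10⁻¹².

3.65×10⁻¹⁰ M

Each salt precipitates once Q = Ksp for that salt.
Mg(OH)₂(s) ⇌ Mg²⁺(aq) + 2 OH⁻(aq)
Ksp = [Mg²⁺][OH⁻]^2 = [Mg²⁺](0.156)^2
[Mg²⁺] = 8.88×10⁻¹² / (0.156)^2 = 3.65×10⁻¹⁰
[Mg²⁺] = 3.65×10⁻¹⁰ mol L⁻¹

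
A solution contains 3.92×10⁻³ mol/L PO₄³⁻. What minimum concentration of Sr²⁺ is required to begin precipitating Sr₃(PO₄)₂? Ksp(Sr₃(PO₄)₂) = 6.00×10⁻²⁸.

3.39×10⁻⁸ M

The threshold for precipitation is Q = Ksp.
Sr₃(PO₄)₂(s) ⇌ 3 Sr²⁺(aq) + 2 PO₄³⁻(aq)
Ksp = [Sr²⁺]^3[PO₄³⁻]^2 = [Sr²⁺]^3(3.92×10⁻³)^2
[Sr²⁺]^3 = 6.00×10⁻²⁸ / (3.92×10⁻³)^2 = 3.90×10⁻²³
[Sr²⁺] = 3.39×10⁻⁸ mol/L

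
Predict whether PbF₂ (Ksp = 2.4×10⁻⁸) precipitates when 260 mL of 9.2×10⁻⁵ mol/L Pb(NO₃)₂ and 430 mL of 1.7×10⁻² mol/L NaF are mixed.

Total volume after mixing = 260 + 430 = 690 mL.
[Pb²⁺] = (9.2×10⁻⁵)(260)/690 = 3.5×10⁻⁵ mol/L
[F⁻] = (1.7×10⁻²)(430)/690 = 1.1×10⁻² mol/L
Q = [Pb²⁺][F⁻]^2 = 3.9×10⁻⁹
Since Q (3.9×10⁻⁹) is less than Ksp (2.4×10⁻⁸), no PbF₂ precipitates.

No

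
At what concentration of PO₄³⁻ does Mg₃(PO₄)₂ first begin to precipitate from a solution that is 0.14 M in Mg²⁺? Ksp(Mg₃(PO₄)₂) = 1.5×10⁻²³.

The threshold for precipitation is Q = Ksp.
Mg₃(PO₄)₂(s) ⇌ 3 Mg²⁺(aq) + 2 PO₄³⁻(aq)
Ksp = [Mg²⁺]^3[PO₄³⁻]^2 = [PO₄³⁻]^2(0.14)^3
[PO₄³⁻]^2 = 1.5×10⁻²³ / (0.14)^3 = 5.5×10⁻²¹
[PO₄³⁻] = 7.4×10⁻¹¹ M

7.4×10⁻¹¹ M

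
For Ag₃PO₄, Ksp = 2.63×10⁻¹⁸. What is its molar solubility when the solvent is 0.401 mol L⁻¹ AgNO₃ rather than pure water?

Ag₃PO₄(s) ⇌ 3 Ag⁺(aq) + PO₄³⁻(aq)
Let s be the solubility of Ag₃PO₄ here. The common ion gives [Ag⁺] ≈ 0.401 mol L⁻¹, and [PO₄³⁻] = s.
Ksp = [Ag⁺]^3[PO₄³⁻] = (0.401)^3s
s = 2.63×10⁻¹⁸ / (0.401)^3 = 4.08×10⁻¹⁷
s = 4.08×10⁻¹⁷ mol L⁻¹

4.08×10⁻¹⁷ M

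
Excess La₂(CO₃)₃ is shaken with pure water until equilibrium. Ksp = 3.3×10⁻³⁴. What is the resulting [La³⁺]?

La₂(CO₃)₃(s) ⇌ 2 La³⁺(aq) + 3 CO₃²⁻(aq)
With molar solubility s: [La³⁺] = 2s, [CO₃²⁻] = 3s.
Ksp = [La³⁺]^2[CO₃²⁻]^3 = (2s)^2 · (3s)^3 = 108s^5 = 3.3×10⁻³⁴
s = 7.9×10⁻⁸ M
[La³⁺] = 2s = 1.6×10⁻⁷ M

1.6×10⁻⁷ M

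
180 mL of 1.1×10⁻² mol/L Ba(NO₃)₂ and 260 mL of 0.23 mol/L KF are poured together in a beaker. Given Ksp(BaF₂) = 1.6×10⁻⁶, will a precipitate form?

Yes

Total volume after mixing = 180 + 260 = 440 mL.
[Ba²⁺] = (1.1×10⁻²)(180)/440 = 4.5×10⁻³ mol/L
[F⁻] = (0.23)(260)/440 = 0.14 mol/L
Q = [Ba²⁺][F⁻]^2 = 8.3×10⁻⁵
Because Q > Ksp (8.3×10⁻⁵ vs 1.6×10⁻⁶), a precipitate of BaF₂ forms.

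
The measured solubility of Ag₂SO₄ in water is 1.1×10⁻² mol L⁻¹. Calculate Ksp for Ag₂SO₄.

Ag₂SO₄(s) ⇌ 2 Ag⁺(aq) + SO₄²⁻(aq)
If s mol/L of Ag₂SO₄ dissolves, [Ag⁺] = 2s and [SO₄²⁻] = s.
Ksp = [Ag⁺]^2[SO₄²⁻] = (2s)^2 · s = 4s^3
Ksp = 4 × (1.1×10⁻²)^3 = 5.3×10⁻⁶

Ksp = 5.3×10⁻⁶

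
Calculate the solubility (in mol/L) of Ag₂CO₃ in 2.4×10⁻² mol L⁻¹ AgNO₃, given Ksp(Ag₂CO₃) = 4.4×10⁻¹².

7.6×10⁻⁹ M

Ag₂CO₃(s) ⇌ 2 Ag⁺(aq) + CO₃²⁻(aq)
Ag⁺ is already present at 2.4×10⁻² mol L⁻¹. If s mol/L of Ag₂CO₃ dissolves, [CO₃²⁻] = s while [Ag⁺] ≈ 2.4×10⁻² mol L⁻¹.
Ksp = [Ag⁺]^2[CO₃²⁻] = (2.4×10⁻²)^2s
s = 4.4×10⁻¹² / (2.4×10⁻²)^2 = 7.6×10⁻⁹
s = 7.6×10⁻⁹ mol L⁻¹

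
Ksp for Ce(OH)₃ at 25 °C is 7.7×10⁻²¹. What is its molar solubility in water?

4.1×10⁻⁶ M

Ce(OH)₃(s) ⇌ Ce³⁺(aq) + 3 OH⁻(aq)
If s mol/L of Ce(OH)₃ dissolves, [Ce³⁺] = s and [OH⁻] = 3s.
Ksp = [Ce³⁺][OH⁻]^3 = s · (3s)^3 = 27s^4
27s^4 = 7.7×10⁻²¹  ⇒  s^4 = 2.9×10⁻²²
Taking the 4th root, s = 4.1×10⁻⁶ M.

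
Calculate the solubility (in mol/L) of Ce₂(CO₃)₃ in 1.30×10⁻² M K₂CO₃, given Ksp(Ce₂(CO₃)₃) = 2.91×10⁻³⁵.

1.82×10⁻¹⁵ M

Ce₂(CO₃)₃(s) ⇌ 2 Ce³⁺(aq) + 3 CO₃²⁻(aq)
CO₃²⁻ is already present at 1.30×10⁻² M. If s mol/L of Ce₂(CO₃)₃ dissolves, [Ce³⁺] = 2s while [CO₃²⁻] ≈ 1.30×10⁻² M.
Ksp = [Ce³⁺]^2[CO₃²⁻]^3 = (2s)^2(1.30×10⁻²)^3
(2s)^2 = 2.91×10⁻³⁵ / (1.30×10⁻²)^3 = 1.32×10⁻²⁹
s = 1.82×10⁻¹⁵ M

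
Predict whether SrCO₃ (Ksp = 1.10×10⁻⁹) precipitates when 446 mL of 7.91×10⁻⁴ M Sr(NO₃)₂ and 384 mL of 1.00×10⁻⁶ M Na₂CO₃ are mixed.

No

The combined volume is 830 mL.
[Sr²⁺] = (7.91×10⁻⁴)(446)/830 = 4.25×10⁻⁴ M
[CO₃²⁻] = (1.00×10⁻⁶)(384)/830 = 4.63×10⁻⁷ M
Q = [Sr²⁺][CO₃²⁻] = 1.97×10⁻¹⁰
Since Q (1.97×10⁻¹⁰) is less than Ksp (1.10×10⁻⁹), no SrCO₃ precipitates.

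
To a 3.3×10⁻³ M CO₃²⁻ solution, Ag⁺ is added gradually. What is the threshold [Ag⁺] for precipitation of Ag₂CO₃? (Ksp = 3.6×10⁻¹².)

3.3×10⁻⁵ M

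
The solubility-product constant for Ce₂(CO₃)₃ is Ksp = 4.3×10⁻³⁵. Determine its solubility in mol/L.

Ce₂(CO₃)₃(s) ⇌ 2 Ce³⁺(aq) + 3 CO₃²⁻(aq)
Let s be the molar solubility. Then [Ce³⁺] = 2s and [CO₃²⁻] = 3s.
Ksp = [Ce³⁺]^2[CO₃²⁻]^3 = (2s)^2 · (3s)^3 = 108s^5
108s^5 = 4.3×10⁻³⁵  ⇒  s^5 = 4.0×10⁻³⁷
s = 5.2×10⁻⁸ mol/L

5.2×10⁻⁸ M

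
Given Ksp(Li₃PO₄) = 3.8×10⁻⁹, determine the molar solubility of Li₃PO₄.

3.4×10⁻³ M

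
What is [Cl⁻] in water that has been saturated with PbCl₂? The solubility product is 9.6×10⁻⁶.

PbCl₂(s) ⇌ Pb²⁺(aq) + 2 Cl⁻(aq)
Call the molar solubility s, so that [Pb²⁺] = s and [Cl⁻] = 2s.
Ksp = [Pb²⁺][Cl⁻]^2 = s · (2s)^2 = 4s^3 = 9.6×10⁻⁶
s = 1.3×10⁻² mol/L
[Cl⁻] = 2s = 2.7×10⁻² mol/L

2.7×10⁻² M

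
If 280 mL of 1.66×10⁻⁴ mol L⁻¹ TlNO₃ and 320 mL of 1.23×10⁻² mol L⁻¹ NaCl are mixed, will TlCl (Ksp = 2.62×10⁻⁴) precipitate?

No

The combined volume is 600 mL.
[Tl⁺] = (1.66×10⁻⁴)(280)/600 = 7.75×10⁻⁵ mol L⁻¹
[Cl⁻] = (1.23×10⁻²)(320)/600 = 6.56×10⁻³ mol L⁻¹
Q = [Tl⁺][Cl⁻] = 5.08×10⁻⁷
Q = 5.08×10⁻⁷ < Ksp = 2.62×10⁻⁴, so the solution is unsaturated and no precipitate forms.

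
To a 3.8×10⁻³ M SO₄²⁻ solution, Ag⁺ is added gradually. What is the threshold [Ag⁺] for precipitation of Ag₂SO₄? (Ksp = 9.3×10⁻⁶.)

4.9×10⁻² M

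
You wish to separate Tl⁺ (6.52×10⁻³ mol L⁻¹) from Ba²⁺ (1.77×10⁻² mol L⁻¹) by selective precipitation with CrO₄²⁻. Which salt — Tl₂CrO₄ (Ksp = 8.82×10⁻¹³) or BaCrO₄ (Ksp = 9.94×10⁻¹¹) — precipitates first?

BaCrO₄

Precipitation of each salt begins when its ion product equals Ksp.
For Tl₂CrO₄: [CrO₄²⁻] = (Ksp/[Tl⁺]^2) = 2.07×10⁻⁸ mol L⁻¹
For BaCrO₄: [CrO₄²⁻] = (Ksp/[Ba²⁺]) = 5.62×10⁻⁹ mol L⁻¹
Since BaCrO₄ needs less CrO₄²⁻ to reach saturation, it precipitates first.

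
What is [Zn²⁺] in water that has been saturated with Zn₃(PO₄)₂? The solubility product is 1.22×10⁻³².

4.87×10⁻⁷ M

Zn₃(PO₄)₂(s) ⇌ 3 Zn²⁺(aq) + 2 PO₄³⁻(aq)
If s mol/L of Zn₃(PO₄)₂ dissolves, [Zn²⁺] = 3s and [PO₄³⁻] = 2s.
Ksp = [Zn²⁺]^3[PO₄³⁻]^2 = (3s)^3 · (2s)^2 = 108s^5 = 1.22×10⁻³²
s = 1.62×10⁻⁷ M
[Zn²⁺] = 3s = 4.87×10⁻⁷ M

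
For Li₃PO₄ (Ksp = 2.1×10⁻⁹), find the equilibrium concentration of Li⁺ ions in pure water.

8.9×10⁻³ M

Li₃PO₄(s) ⇌ 3 Li⁺(aq) + PO₄³⁻(aq)
Let s be the molar solubility. Then [Li⁺] = 3s and [PO₄³⁻] = s.
Ksp = [Li⁺]^3[PO₄³⁻] = (3s)^3 · s = 27s^4 = 2.1×10⁻⁹
s = 3.0×10⁻³ mol L⁻¹
[Li⁺] = 3s = 8.9×10⁻³ mol L⁻¹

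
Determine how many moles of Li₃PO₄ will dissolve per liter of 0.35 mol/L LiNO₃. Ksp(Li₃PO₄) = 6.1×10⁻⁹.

1.4×10⁻⁷ M

Li₃PO₄(s) ⇌ 3 Li⁺(aq) + PO₄³⁻(aq)
The solution already contains Li⁺ at 0.35 mol/L. Let s be the molar solubility of Li₃PO₄.
[Li⁺] ≈ 0.35 mol/L (common ion dominates); [PO₄³⁻] = s.
Ksp = [Li⁺]^3[PO₄³⁻] = (0.35)^3s
s = 6.1×10⁻⁹ / (0.35)^3 = 1.4×10⁻⁷
s = 1.4×10⁻⁷ mol/L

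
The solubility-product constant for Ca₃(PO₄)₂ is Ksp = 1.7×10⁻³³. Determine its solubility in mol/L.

Ca₃(PO₄)₂(s) ⇌ 3 Ca²⁺(aq) + 2 PO₄³⁻(aq)
Call the molar solubility s, so that [Ca²⁺] = 3s and [PO₄³⁻] = 2s.
Ksp = [Ca²⁺]^3[PO₄³⁻]^2 = (3s)^3 · (2s)^2 = 108s^5
108s^5 = 1.7×10⁻³³  ⇒  s^5 = 1.6×10⁻³⁵
Taking the 5th root, s = 1.1×10⁻⁷ mol L⁻¹.

1.1×10⁻⁷ M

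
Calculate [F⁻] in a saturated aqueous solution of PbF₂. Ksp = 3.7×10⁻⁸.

4.2×10⁻³ M

PbF₂(s) ⇌ Pb²⁺(aq) + 2 F⁻(aq)
For each mole of PbF₂ that dissolves per liter, [Pb²⁺] = s and [F⁻] = 2s; let s denote this solubility.
Ksp = [Pb²⁺][F⁻]^2 = s · (2s)^2 = 4s^3 = 3.7×10⁻⁸
s = 2.1×10⁻³ M
[F⁻] = 2s = 4.2×10⁻³ M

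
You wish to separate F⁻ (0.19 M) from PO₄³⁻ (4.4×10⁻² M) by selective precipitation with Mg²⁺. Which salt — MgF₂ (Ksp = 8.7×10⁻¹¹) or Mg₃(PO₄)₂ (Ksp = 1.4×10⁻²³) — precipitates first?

MgF₂

Precipitation of each salt begins when its ion product equals Ksp.
For MgF₂: [Mg²⁺] = (Ksp/[F⁻]^2) = 2.4×10⁻⁹ M
For Mg₃(PO₄)₂: [Mg²⁺] = (Ksp/[PO₄³⁻]^2)^(1/3) = 1.9×10⁻⁷ M
The smaller threshold [Mg²⁺] is reached first, so MgF₂ precipitates first.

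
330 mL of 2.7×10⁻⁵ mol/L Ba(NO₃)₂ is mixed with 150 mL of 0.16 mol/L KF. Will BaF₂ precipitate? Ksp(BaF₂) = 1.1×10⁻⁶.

The combined volume is 480 mL.
[Ba²⁺] = (2.7×10⁻⁵)(330)/480 = 1.9×10⁻⁵ mol/L
[F⁻] = (0.16)(150)/480 = 5.0×10⁻² mol/L
Q = [Ba²⁺][F⁻]^2 = 4.6×10⁻⁸
Q < Ksp (4.6×10⁻⁸ vs 1.1×10⁻⁶); the solution remains unsaturated and no precipitate forms.

No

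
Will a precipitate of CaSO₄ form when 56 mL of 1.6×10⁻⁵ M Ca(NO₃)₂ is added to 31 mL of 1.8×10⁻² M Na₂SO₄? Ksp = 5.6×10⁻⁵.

No

Total volume after mixing = 56 + 31 = 87 mL.
[Ca²⁺] = (1.6×10⁻⁵)(56)/87 = 1.0×10⁻⁵ M
[SO₄²⁻] = (1.8×10⁻²)(31)/87 = 6.4×10⁻³ M
Q = [Ca²⁺][SO₄²⁻] = 6.6×10⁻⁸
Since Q (6.6×10⁻⁸) is less than Ksp (5.6×10⁻⁵), no CaSO₄ precipitates.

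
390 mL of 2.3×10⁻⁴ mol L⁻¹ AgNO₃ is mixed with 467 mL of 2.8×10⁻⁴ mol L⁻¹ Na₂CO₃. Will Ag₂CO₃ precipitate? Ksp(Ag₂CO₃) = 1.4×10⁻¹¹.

No

After mixing, V = 390 mL + 467 mL = 857 mL.
[Ag⁺] = (2.3×10⁻⁴)(390)/857 = 1.0×10⁻⁴ mol L⁻¹
[CO₃²⁻] = (2.8×10⁻⁴)(467)/857 = 1.5×10⁻⁴ mol L⁻¹
Q = [Ag⁺]^2[CO₃²⁻] = 1.7×10⁻¹²
Q < Ksp (1.7×10⁻¹² vs 1.4×10⁻¹¹); the solution remains unsaturated and no precipitate forms.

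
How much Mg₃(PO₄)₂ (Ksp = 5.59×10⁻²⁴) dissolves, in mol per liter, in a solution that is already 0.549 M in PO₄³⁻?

Mg₃(PO₄)₂(s) ⇌ 3 Mg²⁺(aq) + 2 PO₄³⁻(aq)
The solution already contains PO₄³⁻ at 0.549 M. Let s be the molar solubility of Mg₃(PO₄)₂.
[PO₄³⁻] ≈ 0.549 M (common ion dominates); [Mg²⁺] = 3s.
Ksp = [Mg²⁺]^3[PO₄³⁻]^2 = (3s)^3(0.549)^2
(3s)^3 = 5.59×10⁻²⁴ / (0.549)^2 = 1.85×10⁻²³
s = 8.82×10⁻⁹ M

8.82×10⁻⁹ M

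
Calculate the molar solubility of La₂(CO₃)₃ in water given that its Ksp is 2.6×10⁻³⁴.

La₂(CO₃)₃(s) ⇌ 2 La³⁺(aq) + 3 CO₃²⁻(aq)
With molar solubility s: [La³⁺] = 2s, [CO₃²⁻] = 3s.
Ksp = [La³⁺]^2[CO₃²⁻]^3 = (2s)^2 · (3s)^3 = 108s^5
108s^5 = 2.6×10⁻³⁴  ⇒  s^5 = 2.4×10⁻³⁶
s = 7.5×10⁻⁸ mol L⁻¹

7.5×10⁻⁸ M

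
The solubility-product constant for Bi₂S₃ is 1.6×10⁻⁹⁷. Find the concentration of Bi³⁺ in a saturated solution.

Bi₂S₃(s) ⇌ 2 Bi³⁺(aq) + 3 S²⁻(aq)
Call the molar solubility s, so that [Bi³⁺] = 2s and [S²⁻] = 3s.
Ksp = [Bi³⁺]^2[S²⁻]^3 = (2s)^2 · (3s)^3 = 108s^5 = 1.6×10⁻⁹⁷
s = 1.7×10⁻²⁰ mol L⁻¹
[Bi³⁺] = 2s = 3.4×10⁻²⁰ mol L⁻¹

3.4×10⁻²⁰ M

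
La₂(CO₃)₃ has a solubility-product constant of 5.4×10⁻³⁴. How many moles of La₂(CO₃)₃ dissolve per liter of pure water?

La₂(CO₃)₃(s) ⇌ 2 La³⁺(aq) + 3 CO₃²⁻(aq)
If s mol/L of La₂(CO₃)₃ dissolves, [La³⁺] = 2s and [CO₃²⁻] = 3s.
Ksp = [La³⁺]^2[CO₃²⁻]^3 = (2s)^2 · (3s)^3 = 108s^5
108s^5 = 5.4×10⁻³⁴  ⇒  s^5 = 5.0×10⁻³⁶
s = (5.0×10⁻³⁶)^(1/5) = 8.7×10⁻⁸ M

8.7×10⁻⁸ M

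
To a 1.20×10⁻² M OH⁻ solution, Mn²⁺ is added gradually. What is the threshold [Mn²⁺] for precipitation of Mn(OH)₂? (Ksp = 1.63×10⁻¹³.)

1.13×10⁻⁹ M

Precipitation of each salt begins when its ion product equals Ksp.
Mn(OH)₂(s) ⇌ Mn²⁺(aq) + 2 OH⁻(aq)
Ksp = [Mn²⁺][OH⁻]^2 = [Mn²⁺](1.20×10⁻²)^2
[Mn²⁺] = 1.63×10⁻¹³ / (1.20×10⁻²)^2 = 1.13×10⁻⁹
[Mn²⁺] = 1.13×10⁻⁹ M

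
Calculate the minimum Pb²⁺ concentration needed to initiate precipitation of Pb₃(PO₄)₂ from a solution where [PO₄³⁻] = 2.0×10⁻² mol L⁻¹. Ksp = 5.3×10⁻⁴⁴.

The threshold for precipitation is Q = Ksp.
Pb₃(PO₄)₂(s) ⇌ 3 Pb²⁺(aq) + 2 PO₄³⁻(aq)
Ksp = [Pb²⁺]^3[PO₄³⁻]^2 = [Pb²⁺]^3(2.0×10⁻²)^2
[Pb²⁺]^3 = 5.3×10⁻⁴⁴ / (2.0×10⁻²)^2 = 1.3×10⁻⁴⁰
[Pb²⁺] = 5.1×10⁻¹⁴ mol L⁻¹

5.1×10⁻¹⁴ M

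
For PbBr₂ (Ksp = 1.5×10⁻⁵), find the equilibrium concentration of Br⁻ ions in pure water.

PbBr₂(s) ⇌ Pb²⁺(aq) + 2 Br⁻(aq)
Call the molar solubility s, so that [Pb²⁺] = s and [Br⁻] = 2s.
Ksp = [Pb²⁺][Br⁻]^2 = s · (2s)^2 = 4s^3 = 1.5×10⁻⁵
s = 1.6×10⁻² mol L⁻¹
[Br⁻] = 2s = 3.1×10⁻² mol L⁻¹

3.1×10⁻² M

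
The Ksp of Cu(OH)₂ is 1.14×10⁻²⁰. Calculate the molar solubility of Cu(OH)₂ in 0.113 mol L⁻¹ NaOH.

Cu(OH)₂(s) ⇌ Cu²⁺(aq) + 2 OH⁻(aq)
OH⁻ is already present at 0.113 mol L⁻¹. If s mol/L of Cu(OH)₂ dissolves, [Cu²⁺] = s while [OH⁻] ≈ 0.113 mol L⁻¹.
Ksp = [Cu²⁺][OH⁻]^2 = s(0.113)^2
s = 1.14×10⁻²⁰ / (0.113)^2 = 8.93×10⁻¹⁹
s = 8.93×10⁻¹⁹ mol L⁻¹

8.93×10⁻¹⁹ M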